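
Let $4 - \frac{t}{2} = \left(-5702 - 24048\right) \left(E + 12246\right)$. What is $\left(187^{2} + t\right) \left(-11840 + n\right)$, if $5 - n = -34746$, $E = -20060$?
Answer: $-10651278604953$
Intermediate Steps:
$n = 34751$ ($n = 5 - -34746 = 5 + 34746 = 34751$)
$t = -464932992$ ($t = 8 - 2 \left(-5702 - 24048\right) \left(-20060 + 12246\right) = 8 - 2 \left(\left(-29750\right) \left(-7814\right)\right) = 8 - 464933000 = -464932992$)
$\left(187^{2} + t\right) \left(-11840 + n\right) = \left(187^{2} - 464932992\right) \left(-11840 + 34751\right) = \left(34969 - 464932992\right) 22911 = \left(-464898023\right) 22911 = -10651278604953$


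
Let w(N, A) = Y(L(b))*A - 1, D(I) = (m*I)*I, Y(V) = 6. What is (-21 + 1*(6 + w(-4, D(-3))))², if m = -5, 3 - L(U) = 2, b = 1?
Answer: 81796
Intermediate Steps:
L(U) = 1 (L(U) = 3 - 1*2 = 3 - 2 = 1)
D(I) = -5*I² (D(I) = (-5*I)*I = -5*I²)
w(N, A) = -1 + 6*A (w(N, A) = 6*A - 1 = -1 + 6*A)
(-21 + 1*(6 + w(-4, D(-3))))² = (-21 + 1*(6 + (-1 + 6*(-5*(-3)²))))² = (-21 + 1*(6 + (-1 + 6*(-5*9))))² = (-21 + 1*(6 + (-1 + 6*(-45))))² = (-21 + 1*(6 + (-1 - 270)))² = (-21 + 1*(6 - 271))² = (-21 + 1*(-265))² = (-21 - 265)² = (-286)² = 81796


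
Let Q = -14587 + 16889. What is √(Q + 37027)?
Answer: √39329 ≈ 198.32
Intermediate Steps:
Q = 2302
√(Q + 37027) = √(2302 + 37027) = √39329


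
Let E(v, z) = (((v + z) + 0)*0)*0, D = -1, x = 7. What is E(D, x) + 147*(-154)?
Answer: -22638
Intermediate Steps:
E(v, z) = 0 (E(v, z) = ((v + z)*0)*0 = 0*0 = 0)
E(D, x) + 147*(-154) = 0 + 147*(-154) = 0 - 22638 = -22638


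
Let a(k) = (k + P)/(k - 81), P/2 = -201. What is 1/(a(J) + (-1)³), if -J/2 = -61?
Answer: -41/321 ≈ -0.12773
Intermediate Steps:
P = -402 (P = 2*(-201) = -402)
J = 122 (J = -2*(-61) = 122)
a(k) = (-402 + k)/(-81 + k) (a(k) = (k - 402)/(k - 81) = (-402 + k)/(-81 + k))
1/(a(J) + (-1)³) = 1/((-402 + 122)/(-81 + 122) + (-1)³) = 1/(-280/41 - 1) = 1/(-321/41) = -41/321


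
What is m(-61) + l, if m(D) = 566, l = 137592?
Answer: 138158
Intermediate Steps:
m(-61) + l = 566 + 137592 = 138158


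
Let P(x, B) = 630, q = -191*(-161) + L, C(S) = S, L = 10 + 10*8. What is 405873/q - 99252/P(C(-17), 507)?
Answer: -155851719/1079435 ≈ -144.38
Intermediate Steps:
L = 90 (L = 10 + 80 = 90)
q = 30841 (q = -191*(-161) + 90 = 30751 + 90 = 30841)
405873/q - 99252/P(C(-17), 507) = 405873/30841 - 99252/630 = 405873*(1/30841) - 99252*1/630 = 405873/30841 - 5514/35 = -155851719/1079435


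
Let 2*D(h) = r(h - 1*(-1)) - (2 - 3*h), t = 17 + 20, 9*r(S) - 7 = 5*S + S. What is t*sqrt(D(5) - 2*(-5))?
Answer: 37*sqrt(170)/3 ≈ 160.81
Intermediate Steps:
r(S) = 7/9 + 2*S/3 (r(S) = 7/9 + (5*S + S)/9 = 7/9 + (6*S)/9 = 7/9 + 2*S/3)
t = 37
D(h) = -5/18 + 11*h/6 (D(h) = ((7/9 + 2*(h - 1*(-1))/3) - (2 - 3*h))/2 = ((7/9 + 2*(h + 1)/3) + (-2 + 3*h))/2 = ((7/9 + 2*(1 + h)/3) + (-2 + 3*h))/2 = ((7/9 + (2/3 + 2*h/3)) + (-2 + 3*h))/2 = ((13/9 + 2*h/3) + (-2 + 3*h))/2 = (-5/9 + 11*h/3)/2 = -5/18 + 11*h/6)
t*sqrt(D(5) - 2*(-5)) = 37*sqrt((-5/18 + (11/6)*5) - 2*(-5)) = 37*sqrt((-5/18 + 55/6) + 10) = 37*sqrt(80/9 + 10) = 37*sqrt(170/9) = 37*(sqrt(170)/3) = 37*sqrt(170)/3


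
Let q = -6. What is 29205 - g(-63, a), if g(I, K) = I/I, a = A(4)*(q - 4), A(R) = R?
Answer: 29204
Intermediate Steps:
a = -40 (a = 4*(-6 - 4) = 4*(-10) = -40)
g(I, K) = 1
29205 - g(-63, a) = 29205 - 1*1 = 29205 - 1 = 29204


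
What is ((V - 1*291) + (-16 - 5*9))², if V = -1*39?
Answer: 152881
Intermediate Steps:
V = -39
((V - 1*291) + (-16 - 5*9))² = ((-39 - 1*291) + (-16 - 5*9))² = ((-39 - 291) + (-16 - 45))² = (-330 - 61)² = (-391)² = 152881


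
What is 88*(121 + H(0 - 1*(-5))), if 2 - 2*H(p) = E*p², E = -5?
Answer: 16236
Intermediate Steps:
H(p) = 1 + 5*p²/2 (H(p) = 1 - (-5)*p²/2 = 1 + 5*p²/2)
88*(121 + H(0 - 1*(-5))) = 88*(121 + (1 + 5*(0 - 1*(-5))²/2)) = 88*(121 + (1 + 5*(0 + 5)²/2)) = 88*(121 + (1 + (5/2)*5²)) = 88*(121 + (1 + (5/2)*25)) = 88*(121 + (1 + 125/2)) = 88*(121 + 127/2) = 88*(369/2) = 16236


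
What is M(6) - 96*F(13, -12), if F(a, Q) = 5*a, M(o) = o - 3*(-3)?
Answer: -6225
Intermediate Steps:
M(o) = 9 + o (M(o) = o + 9 = 9 + o)
M(6) - 96*F(13, -12) = (9 + 6) - 480*13 = 15 - 96*65 = 15 - 6240 = -6225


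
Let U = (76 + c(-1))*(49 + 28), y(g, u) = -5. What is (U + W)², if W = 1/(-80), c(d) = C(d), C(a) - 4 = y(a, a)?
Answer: 213443076001/6400 ≈ 3.3350e+7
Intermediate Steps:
C(a) = -1 (C(a) = 4 - 5 = -1)
c(d) = -1
W = -1/80 ≈ -0.012500
U = 5775 (U = (76 - 1)*(49 + 28) = 75*77 = 5775)
(U + W)² = (5775 - 1/80)² = (461999/80)² = 213443076001/6400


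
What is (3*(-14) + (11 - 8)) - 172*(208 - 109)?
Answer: -17067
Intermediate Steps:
(3*(-14) + (11 - 8)) - 172*(208 - 109) = (-42 + 3) - 172*99 = -39 - 17028 = -17067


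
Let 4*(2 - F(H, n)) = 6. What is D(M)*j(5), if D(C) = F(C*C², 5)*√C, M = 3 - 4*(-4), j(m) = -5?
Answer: -5*√19/2 ≈ -10.897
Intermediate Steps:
F(H, n) = ½ (F(H, n) = 2 - ¼*6 = 2 - 3/2 = ½)
M = 19 (M = 3 + 16 = 19)
D(C) = √C/2
D(M)*j(5) = (√19/2)*(-5) = -5*√19/2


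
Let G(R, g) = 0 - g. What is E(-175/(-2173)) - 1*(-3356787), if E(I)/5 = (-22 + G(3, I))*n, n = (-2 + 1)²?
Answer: 7294058246/2173 ≈ 3.3567e+6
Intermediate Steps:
n = 1 (n = (-1)² = 1)
G(R, g) = -g
E(I) = -110 - 5*I (E(I) = 5*((-22 - I)*1) = 5*(-22 - I) = -110 - 5*I)
E(-175/(-2173)) - 1*(-3356787) = (-110 - (-875)/(-2173)) - 1*(-3356787) = (-110 - (-875)*(-1)/2173) + 3356787 = (-110 - 5*175/2173) + 3356787 = (-110 - 875/2173) + 3356787 = -239905/2173 + 3356787 = 7294058246/2173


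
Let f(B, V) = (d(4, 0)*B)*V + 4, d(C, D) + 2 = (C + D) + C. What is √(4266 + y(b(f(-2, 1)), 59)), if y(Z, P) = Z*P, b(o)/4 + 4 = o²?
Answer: √18426 ≈ 135.74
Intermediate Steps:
d(C, D) = -2 + D + 2*C (d(C, D) = -2 + ((C + D) + C) = -2 + (D + 2*C) = -2 + D + 2*C)
f(B, V) = 4 + 6*B*V (f(B, V) = ((-2 + 0 + 2*4)*B)*V + 4 = ((-2 + 0 + 8)*B)*V + 4 = (6*B)*V + 4 = 6*B*V + 4 = 4 + 6*B*V)
b(o) = -16 + 4*o²
y(Z, P) = P*Z
√(4266 + y(b(f(-2, 1)), 59)) = √(4266 + 59*(-16 + 4*(4 + 6*(-2)*1)²)) = √(4266 + 59*(-16 + 4*(4 - 12)²)) = √(4266 + 59*(-16 + 4*(-8)²)) = √(4266 + 59*(-16 + 4*64)) = √(4266 + 59*(-16 + 256)) = √(4266 + 59*240) = √(4266 + 14160) = √18426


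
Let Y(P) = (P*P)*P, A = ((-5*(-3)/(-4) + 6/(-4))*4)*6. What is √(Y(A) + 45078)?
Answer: I*√1955298 ≈ 1398.3*I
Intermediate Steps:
A = -126 (A = ((15*(-¼) + 6*(-¼))*4)*6 = ((-15/4 - 3/2)*4)*6 = -21/4*4*6 = -21*6 = -126)
Y(P) = P³ (Y(P) = P²*P = P³)
√(Y(A) + 45078) = √((-126)³ + 45078) = √(-2000376 + 45078) = √(-1955298) = I*√1955298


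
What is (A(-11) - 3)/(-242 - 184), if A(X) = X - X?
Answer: 1/142 ≈ 0.0070423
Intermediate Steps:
A(X) = 0
(A(-11) - 3)/(-242 - 184) = (0 - 3)/(-242 - 184) = -3/(-426) = -3*(-1/426) = 1/142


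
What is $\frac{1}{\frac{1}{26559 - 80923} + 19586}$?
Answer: $\frac{54364}{1064773303} \approx 5.1057 \cdot 10^{-5}$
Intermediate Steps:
$\frac{1}{\frac{1}{26559 - 80923} + 19586} = \frac{1}{\frac{1}{-54364} + 19586} = \frac{1}{- \frac{1}{54364} + 19586} = \frac{1}{\frac{1064773303}{54364}} = \frac{54364}{1064773303}$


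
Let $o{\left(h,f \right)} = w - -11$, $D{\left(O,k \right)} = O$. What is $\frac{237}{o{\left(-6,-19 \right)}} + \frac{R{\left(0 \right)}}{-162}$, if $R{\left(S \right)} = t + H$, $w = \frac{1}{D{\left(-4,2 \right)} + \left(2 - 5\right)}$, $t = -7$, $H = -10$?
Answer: $\frac{135025}{6156} \approx 21.934$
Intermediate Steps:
$w = - \frac{1}{7}$ ($w = \frac{1}{-4 + \left(2 - 5\right)} = \frac{1}{-4 - 3} = \frac{1}{-7} = - \frac{1}{7} \approx -0.14286$)
$R{\left(S \right)} = -17$ ($R{\left(S \right)} = -7 - 10 = -17$)
$o{\left(h,f \right)} = \frac{76}{7}$ ($o{\left(h,f \right)} = - \frac{1}{7} - -11 = - \frac{1}{7} + 11 = \frac{76}{7}$)
$\frac{237}{o{\left(-6,-19 \right)}} + \frac{R{\left(0 \right)}}{-162} = \frac{237}{\frac{76}{7}} - \frac{17}{-162} = 237 \cdot \frac{7}{76} - - \frac{17}{162} = \frac{1659}{76} + \frac{17}{162} = \frac{135025}{6156}$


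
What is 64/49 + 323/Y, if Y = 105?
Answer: 3221/735 ≈ 4.3823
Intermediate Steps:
64/49 + 323/Y = 64/49 + 323/105 = 3221/735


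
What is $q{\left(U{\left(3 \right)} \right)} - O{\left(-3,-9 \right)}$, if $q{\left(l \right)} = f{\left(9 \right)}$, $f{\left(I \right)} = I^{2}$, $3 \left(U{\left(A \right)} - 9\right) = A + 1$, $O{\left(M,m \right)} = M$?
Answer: $84$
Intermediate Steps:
$U{\left(A \right)} = \frac{28}{3} + \frac{A}{3}$ ($U{\left(A \right)} = 9 + \frac{A + 1}{3} = 9 + \frac{1 + A}{3} = 9 + \left(\frac{1}{3} + \frac{A}{3}\right) = \frac{28}{3} + \frac{A}{3}$)
$q{\left(l \right)} = 81$ ($q{\left(l \right)} = 9^{2} = 81$)
$q{\left(U{\left(3 \right)} \right)} - O{\left(-3,-9 \right)} = 81 - -3 = 81 + 3 = 84$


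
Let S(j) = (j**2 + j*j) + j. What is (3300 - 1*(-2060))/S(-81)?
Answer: 5360/13041 ≈ 0.41101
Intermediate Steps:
S(j) = j + 2*j**2 (S(j) = (j**2 + j**2) + j = 2*j**2 + j = j + 2*j**2)
(3300 - 1*(-2060))/S(-81) = (3300 - 1*(-2060))/((-81*(1 + 2*(-81)))) = (3300 + 2060)/((-81*(1 - 162))) = 5360/((-81*(-161))) = 5360/13041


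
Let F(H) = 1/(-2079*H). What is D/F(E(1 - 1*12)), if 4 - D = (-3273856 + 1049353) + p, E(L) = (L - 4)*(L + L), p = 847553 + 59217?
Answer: -904059823590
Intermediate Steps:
p = 906770
E(L) = 2*L*(-4 + L) (E(L) = (-4 + L)*(2*L) = 2*L*(-4 + L))
F(H) = -1/(2079*H)
D = 1317737 (D = 4 - ((-3273856 + 1049353) + 906770) = 4 - (-2224503 + 906770) = 4 - 1*(-1317733) = 4 + 1317733 = 1317737)
D/F(E(1 - 1*12)) = 1317737/((-1/(2*(1 - 1*12)*(-4 + (1 - 1*12)))/2079)) = 1317737/((-1/(2*(1 - 12)*(-4 + (1 - 12)))/2079)) = 1317737/((-(-1/(22*(-4 - 11)))/2079)) = 1317737/((-1/(2079*(2*(-11)*(-15))))) = 1317737/((-1/2079/330)) = 1317737/((-1/2079*1/330)) = 1317737/(-1/686070) = 1317737*(-686070) = -904059823590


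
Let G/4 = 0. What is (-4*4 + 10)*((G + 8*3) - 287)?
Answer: 1578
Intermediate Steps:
G = 0 (G = 4*0 = 0)
(-4*4 + 10)*((G + 8*3) - 287) = (-4*4 + 10)*((0 + 8*3) - 287) = (-16 + 10)*((0 + 24) - 287) = -6*(24 - 287) = -6*(-263) = 1578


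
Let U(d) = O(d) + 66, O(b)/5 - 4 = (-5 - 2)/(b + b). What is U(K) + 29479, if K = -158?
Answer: 9342575/316 ≈ 29565.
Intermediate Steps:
O(b) = 20 - 35/(2*b) (O(b) = 20 + 5*((-5 - 2)/(b + b)) = 20 + 5*(-7*1/(2*b)) = 20 + 5*(-7/(2*b)) = 20 - 35/(2*b))
U(d) = 86 - 35/(2*d) (U(d) = (20 - 35/(2*d)) + 66 = 86 - 35/(2*d))
U(K) + 29479 = (86 - 35/2/(-158)) + 29479 = (86 - 35/2*(-1/158)) + 29479 = (86 + 35/316) + 29479 = 27211/316 + 29479 = 9342575/316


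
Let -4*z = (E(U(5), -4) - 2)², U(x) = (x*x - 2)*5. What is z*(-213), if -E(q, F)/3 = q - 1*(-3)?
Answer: 6748692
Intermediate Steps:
U(x) = -10 + 5*x² (U(x) = (x² - 2)*5 = (-2 + x²)*5 = -10 + 5*x²)
E(q, F) = -9 - 3*q (E(q, F) = -3*(q - 1*(-3)) = -3*(q + 3) = -3*(3 + q) = -9 - 3*q)
z = -31684 (z = -((-9 - 3*(-10 + 5*5²)) - 2)²/4 = -((-9 - 3*(-10 + 5*25)) - 2)²/4 = -((-9 - 3*(-10 + 125)) - 2)²/4 = -((-9 - 3*115) - 2)²/4 = -((-9 - 345) - 2)²/4 = -(-354 - 2)²/4 = -¼*(-356)² = -¼*126736 = -31684)
z*(-213) = -31684*(-213) = 6748692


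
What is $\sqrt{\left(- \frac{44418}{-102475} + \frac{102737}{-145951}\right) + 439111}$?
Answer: $\frac{\sqrt{3929018233862110344750782}}{2991265745} \approx 662.65$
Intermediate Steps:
$\sqrt{\left(- \frac{44418}{-102475} + \frac{102737}{-145951}\right) + 439111} = \sqrt{\left(\left(-44418\right) \left(- \frac{1}{102475}\right) + 102737 \left(- \frac{1}{145951}\right)\right) + 439111} = \sqrt{\left(\frac{44418}{102475} - \frac{102737}{145951}\right) + 439111} = \sqrt{- \frac{4045122557}{14956328725} + 439111} = \sqrt{\frac{6567484417640918}{14956328725}} = \frac{\sqrt{3929018233862110344750782}}{2991265745}$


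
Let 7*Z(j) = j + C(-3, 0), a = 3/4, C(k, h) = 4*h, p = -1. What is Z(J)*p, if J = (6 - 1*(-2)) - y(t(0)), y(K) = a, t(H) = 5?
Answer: -29/28 ≈ -1.0357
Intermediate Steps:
a = 3/4 (a = 3*(1/4) = 3/4 ≈ 0.75000)
y(K) = 3/4
J = 29/4 (J = (6 - 1*(-2)) - 1*3/4 = (6 + 2) - 3/4 = 8 - 3/4 = 29/4 ≈ 7.2500)
Z(j) = j/7 (Z(j) = (j + 4*0)/7 = (j + 0)/7 = j/7)
Z(J)*p = ((1/7)*(29/4))*(-1) = (29/28)*(-1) = -29/28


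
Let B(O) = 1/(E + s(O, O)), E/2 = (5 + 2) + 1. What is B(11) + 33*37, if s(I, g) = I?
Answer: 32968/27 ≈ 1221.0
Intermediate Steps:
E = 16 (E = 2*((5 + 2) + 1) = 2*(7 + 1) = 2*8 = 16)
B(O) = 1/(16 + O)
B(11) + 33*37 = 1/(16 + 11) + 33*37 = 1/27 + 1221 = 32968/27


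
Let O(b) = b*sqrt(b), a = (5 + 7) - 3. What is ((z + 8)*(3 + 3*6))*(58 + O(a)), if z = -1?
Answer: 12495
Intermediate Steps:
a = 9 (a = 12 - 3 = 9)
O(b) = b**(3/2)
((z + 8)*(3 + 3*6))*(58 + O(a)) = ((-1 + 8)*(3 + 3*6))*(58 + 9**(3/2)) = (7*(3 + 18))*(58 + 27) = (7*21)*85 = 147*85 = 12495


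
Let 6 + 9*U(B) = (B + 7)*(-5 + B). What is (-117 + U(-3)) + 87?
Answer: -308/9 ≈ -34.222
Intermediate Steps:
U(B) = -⅔ + (-5 + B)*(7 + B)/9 (U(B) = -⅔ + ((B + 7)*(-5 + B))/9 = -⅔ + ((7 + B)*(-5 + B))/9 = -⅔ + ((-5 + B)*(7 + B))/9 = -⅔ + (-5 + B)*(7 + B)/9)
(-117 + U(-3)) + 87 = (-117 + (-41/9 + (⅑)*(-3)² + (2/9)*(-3))) + 87 = (-117 + (-41/9 + (⅑)*9 - ⅔)) + 87 = (-117 + (-41/9 + 1 - ⅔)) + 87 = (-117 - 38/9) + 87 = -1091/9 + 87 = -308/9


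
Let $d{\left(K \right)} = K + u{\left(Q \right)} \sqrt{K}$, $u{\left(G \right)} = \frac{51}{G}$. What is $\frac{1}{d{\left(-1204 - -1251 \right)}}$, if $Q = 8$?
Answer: $\frac{64}{407} - \frac{408 \sqrt{47}}{19129} \approx 0.011025$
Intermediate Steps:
$d{\left(K \right)} = K + \frac{51 \sqrt{K}}{8}$ ($d{\left(K \right)} = K + \frac{51}{8} \sqrt{K} = K + 51 \cdot \frac{1}{8} \sqrt{K} = K + \frac{51 \sqrt{K}}{8}$)
$\frac{1}{d{\left(-1204 - -1251 \right)}} = \frac{1}{\left(-1204 - -1251\right) + \frac{51 \sqrt{-1204 - -1251}}{8}} = \frac{1}{\left(-1204 + 1251\right) + \frac{51 \sqrt{-1204 + 1251}}{8}} = \frac{1}{47 + \frac{51 \sqrt{47}}{8}}$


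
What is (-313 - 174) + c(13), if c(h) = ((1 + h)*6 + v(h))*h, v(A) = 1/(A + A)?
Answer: 1211/2 ≈ 605.50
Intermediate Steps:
v(A) = 1/(2*A)
c(h) = h*(6 + 1/(2*h) + 6*h) (c(h) = ((1 + h)*6 + 1/(2*h))*h = ((6 + 6*h) + 1/(2*h))*h = (6 + 1/(2*h) + 6*h)*h = h*(6 + 1/(2*h) + 6*h))
(-313 - 174) + c(13) = (-313 - 174) + (½ + 6*13*(1 + 13)) = -487 + (½ + 6*13*14) = -487 + (½ + 1092) = -487 + 2185/2 = 1211/2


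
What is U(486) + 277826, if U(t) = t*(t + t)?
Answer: 750218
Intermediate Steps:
U(t) = 2*t**2 (U(t) = t*(2*t) = 2*t**2)
U(486) + 277826 = 2*486**2 + 277826 = 2*236196 + 277826 = 472392 + 277826 = 750218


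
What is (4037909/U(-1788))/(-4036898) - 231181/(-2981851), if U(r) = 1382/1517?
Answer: -16975594826105487/16635725963389636 ≈ -1.0204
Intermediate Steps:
U(r) = 1382/1517 (U(r) = 1382*(1/1517) = 1382/1517)
(4037909/U(-1788))/(-4036898) - 231181/(-2981851) = (4037909/(1382/1517))/(-4036898) - 231181/(-2981851) = (4037909*(1517/1382))*(-1/4036898) - 231181*(-1/2981851) = (6125507953/1382)*(-1/4036898) + 231181/2981851 = -6125507953/5578993036 + 231181/2981851 = -16975594826105487/16635725963389636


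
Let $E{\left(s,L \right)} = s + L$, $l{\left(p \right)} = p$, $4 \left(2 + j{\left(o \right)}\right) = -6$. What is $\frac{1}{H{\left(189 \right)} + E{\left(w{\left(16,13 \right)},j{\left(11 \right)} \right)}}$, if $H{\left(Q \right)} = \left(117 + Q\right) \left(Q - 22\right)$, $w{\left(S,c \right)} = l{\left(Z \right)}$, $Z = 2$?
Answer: $\frac{2}{102201} \approx 1.9569 \cdot 10^{-5}$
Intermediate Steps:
$j{\left(o \right)} = - \frac{7}{2}$ ($j{\left(o \right)} = -2 + \frac{1}{4} \left(-6\right) = -2 - \frac{3}{2} = - \frac{7}{2}$)
$w{\left(S,c \right)} = 2$
$H{\left(Q \right)} = \left(-22 + Q\right) \left(117 + Q\right)$ ($H{\left(Q \right)} = \left(117 + Q\right) \left(-22 + Q\right) = \left(-22 + Q\right) \left(117 + Q\right)$)
$E{\left(s,L \right)} = L + s$
$\frac{1}{H{\left(189 \right)} + E{\left(w{\left(16,13 \right)},j{\left(11 \right)} \right)}} = \frac{1}{\left(-2574 + 189^{2} + 95 \cdot 189\right) + \left(- \frac{7}{2} + 2\right)} = \frac{1}{\left(-2574 + 35721 + 17955\right) - \frac{3}{2}} = \frac{1}{51102 - \frac{3}{2}} = \frac{1}{\frac{102201}{2}} = \frac{2}{102201}$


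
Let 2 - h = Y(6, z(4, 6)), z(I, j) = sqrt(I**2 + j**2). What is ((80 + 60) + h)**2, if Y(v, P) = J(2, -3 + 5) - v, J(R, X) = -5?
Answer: 23409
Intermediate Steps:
Y(v, P) = -5 - v
h = 13 (h = 2 - (-5 - 1*6) = 2 - (-5 - 6) = 2 - 1*(-11) = 2 + 11 = 13)
((80 + 60) + h)**2 = ((80 + 60) + 13)**2 = (140 + 13)**2 = 153**2 = 23409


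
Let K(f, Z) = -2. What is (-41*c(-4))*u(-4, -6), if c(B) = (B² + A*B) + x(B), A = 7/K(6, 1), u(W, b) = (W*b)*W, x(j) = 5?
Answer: 137760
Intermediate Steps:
u(W, b) = b*W²
A = -7/2 (A = 7/(-2) = 7*(-½) = -7/2 ≈ -3.5000)
c(B) = 5 + B² - 7*B/2 (c(B) = (B² - 7*B/2) + 5 = 5 + B² - 7*B/2)
(-41*c(-4))*u(-4, -6) = (-41*(5 + (-4)² - 7/2*(-4)))*(-6*(-4)²) = (-41*(5 + 16 + 14))*(-6*16) = -41*35*(-96) = -1435*(-96) = 137760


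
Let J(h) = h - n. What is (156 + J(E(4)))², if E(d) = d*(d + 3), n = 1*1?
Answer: 33489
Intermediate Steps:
n = 1
E(d) = d*(3 + d)
J(h) = -1 + h (J(h) = h - 1*1 = h - 1 = -1 + h)
(156 + J(E(4)))² = (156 + (-1 + 4*(3 + 4)))² = (156 + (-1 + 4*7))² = (156 + (-1 + 28))² = (156 + 27)² = 183² = 33489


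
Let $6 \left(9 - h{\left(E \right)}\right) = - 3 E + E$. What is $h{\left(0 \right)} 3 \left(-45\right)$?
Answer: $-1215$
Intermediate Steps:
$h{\left(E \right)} = 9 + \frac{E}{3}$ ($h{\left(E \right)} = 9 - \frac{- 3 E + E}{6} = 9 - \frac{\left(-2\right) E}{6} = 9 + \frac{E}{3}$)
$h{\left(0 \right)} 3 \left(-45\right) = \left(9 + \frac{1}{3} \cdot 0\right) 3 \left(-45\right) = \left(9 + 0\right) 3 \left(-45\right) = 9 \cdot 3 \left(-45\right) = 27 \left(-45\right) = -1215$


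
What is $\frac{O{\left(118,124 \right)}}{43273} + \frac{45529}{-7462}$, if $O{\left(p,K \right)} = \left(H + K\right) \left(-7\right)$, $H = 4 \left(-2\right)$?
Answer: $- \frac{1976235561}{322903126} \approx -6.1202$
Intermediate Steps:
$H = -8$
$O{\left(p,K \right)} = 56 - 7 K$ ($O{\left(p,K \right)} = \left(-8 + K\right) \left(-7\right) = 56 - 7 K$)
$\frac{O{\left(118,124 \right)}}{43273} + \frac{45529}{-7462} = \frac{56 - 868}{43273} + \frac{45529}{-7462} = \left(56 - 868\right) \frac{1}{43273} + 45529 \left(- \frac{1}{7462}\right) = \left(-812\right) \frac{1}{43273} - \frac{45529}{7462} = - \frac{812}{43273} - \frac{45529}{7462} = - \frac{1976235561}{322903126}$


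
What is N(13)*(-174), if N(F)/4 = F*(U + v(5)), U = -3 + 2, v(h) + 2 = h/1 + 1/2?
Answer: -22620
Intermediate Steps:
v(h) = -3/2 + h (v(h) = -2 + (h/1 + 1/2) = -2 + (h*1 + 1*(1/2)) = -2 + (h + 1/2) = -2 + (1/2 + h) = -3/2 + h)
U = -1
N(F) = 10*F (N(F) = 4*(F*(-1 + (-3/2 + 5))) = 4*(F*(-1 + 7/2)) = 4*(F*(5/2)) = 4*(5*F/2) = 10*F)
N(13)*(-174) = (10*13)*(-174) = 130*(-174) = -22620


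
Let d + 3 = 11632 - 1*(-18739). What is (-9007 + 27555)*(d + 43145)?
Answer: 1363519124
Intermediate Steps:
d = 30368 (d = -3 + (11632 - 1*(-18739)) = -3 + (11632 + 18739) = -3 + 30371 = 30368)
(-9007 + 27555)*(d + 43145) = (-9007 + 27555)*(30368 + 43145) = 18548*73513 = 1363519124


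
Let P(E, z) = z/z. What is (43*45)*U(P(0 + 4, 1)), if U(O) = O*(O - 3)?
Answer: -3870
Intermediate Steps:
P(E, z) = 1
U(O) = O*(-3 + O)
(43*45)*U(P(0 + 4, 1)) = (43*45)*(1*(-3 + 1)) = 1935*(1*(-2)) = 1935*(-2) = -3870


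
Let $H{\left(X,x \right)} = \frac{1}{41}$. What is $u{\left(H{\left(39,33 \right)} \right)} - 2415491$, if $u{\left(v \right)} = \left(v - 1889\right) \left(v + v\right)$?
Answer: $- \frac{4060595267}{1681} \approx -2.4156 \cdot 10^{6}$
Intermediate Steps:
$H{\left(X,x \right)} = \frac{1}{41}$
$u{\left(v \right)} = 2 v \left(-1889 + v\right)$ ($u{\left(v \right)} = \left(-1889 + v\right) 2 v = 2 v \left(-1889 + v\right)$)
$u{\left(H{\left(39,33 \right)} \right)} - 2415491 = 2 \cdot \frac{1}{41} \left(-1889 + \frac{1}{41}\right) - 2415491 = 2 \cdot \frac{1}{41} \left(- \frac{77448}{41}\right) - 2415491 = - \frac{154896}{1681} - 2415491 = - \frac{4060595267}{1681}$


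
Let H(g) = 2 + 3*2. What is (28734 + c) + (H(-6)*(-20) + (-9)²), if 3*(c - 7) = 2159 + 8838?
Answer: 96983/3 ≈ 32328.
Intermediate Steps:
H(g) = 8 (H(g) = 2 + 6 = 8)
c = 11018/3 (c = 7 + (2159 + 8838)/3 = 7 + (⅓)*10997 = 7 + 10997/3 = 11018/3 ≈ 3672.7)
(28734 + c) + (H(-6)*(-20) + (-9)²) = (28734 + 11018/3) + (8*(-20) + (-9)²) = 97220/3 + (-160 + 81) = 97220/3 - 79 = 96983/3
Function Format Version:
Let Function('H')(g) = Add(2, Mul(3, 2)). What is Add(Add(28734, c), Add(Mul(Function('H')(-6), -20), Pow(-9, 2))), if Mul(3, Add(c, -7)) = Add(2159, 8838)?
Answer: Rational(96983, 3) ≈ 32328.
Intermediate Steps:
Function('H')(g) = 8 (Function('H')(g) = Add(2, 6) = 8)
c = Rational(11018, 3) (c = Add(7, Mul(Rational(1, 3), Add(2159, 8838))) = Add(7, Mul(Rational(1, 3), 10997)) = Add(7, Rational(10997, 3)) = Rational(11018, 3) ≈ 3672.7)
Add(Add(28734, c), Add(Mul(Function('H')(-6), -20), Pow(-9, 2))) = Add(Add(28734, Rational(11018, 3)), Add(Mul(8, -20), Pow(-9, 2))) = Add(Rational(97220, 3), Add(-160, 81)) = Add(Rational(97220, 3), -79) = Rational(96983, 3)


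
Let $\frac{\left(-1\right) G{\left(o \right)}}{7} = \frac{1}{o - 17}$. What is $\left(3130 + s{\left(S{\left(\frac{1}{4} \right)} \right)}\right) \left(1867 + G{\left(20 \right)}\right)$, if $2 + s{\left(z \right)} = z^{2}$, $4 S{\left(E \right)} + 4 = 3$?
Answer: $\frac{46662351}{8} \approx 5.8328 \cdot 10^{6}$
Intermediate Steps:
$S{\left(E \right)} = - \frac{1}{4}$ ($S{\left(E \right)} = -1 + \frac{1}{4} \cdot 3 = -1 + \frac{3}{4} = - \frac{1}{4}$)
$G{\left(o \right)} = - \frac{7}{-17 + o}$ ($G{\left(o \right)} = - \frac{7}{o - 17} = - \frac{7}{-17 + o}$)
$s{\left(z \right)} = -2 + z^{2}$
$\left(3130 + s{\left(S{\left(\frac{1}{4} \right)} \right)}\right) \left(1867 + G{\left(20 \right)}\right) = \left(3130 - \left(2 - \left(- \frac{1}{4}\right)^{2}\right)\right) \left(1867 - \frac{7}{-17 + 20}\right) = \left(3130 + \left(-2 + \frac{1}{16}\right)\right) \left(1867 - \frac{7}{3}\right) = \left(3130 - \frac{31}{16}\right) \left(1867 - \frac{7}{3}\right) = \frac{50049 \left(1867 - \frac{7}{3}\right)}{16} = \frac{50049}{16} \cdot \frac{5594}{3} = \frac{46662351}{8}$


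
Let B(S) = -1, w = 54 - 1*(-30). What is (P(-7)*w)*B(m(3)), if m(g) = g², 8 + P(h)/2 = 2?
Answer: 1008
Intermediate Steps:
P(h) = -12 (P(h) = -16 + 2*2 = -16 + 4 = -12)
w = 84 (w = 54 + 30 = 84)
(P(-7)*w)*B(m(3)) = -12*84*(-1) = -1008*(-1) = 1008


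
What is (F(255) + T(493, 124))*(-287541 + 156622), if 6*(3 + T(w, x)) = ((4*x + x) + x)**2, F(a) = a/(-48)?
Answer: -193231599997/16 ≈ -1.2077e+10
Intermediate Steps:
F(a) = -a/48
T(w, x) = -3 + 6*x**2 (T(w, x) = -3 + ((4*x + x) + x)**2/6 = -3 + (5*x + x)**2/6 = -3 + (6*x)**2/6 = -3 + (36*x**2)/6 = -3 + 6*x**2)
(F(255) + T(493, 124))*(-287541 + 156622) = (-1/48*255 + (-3 + 6*124**2))*(-287541 + 156622) = (-85/16 + (-3 + 6*15376))*(-130919) = (-85/16 + (-3 + 92256))*(-130919) = (-85/16 + 92253)*(-130919) = (1475963/16)*(-130919) = -193231599997/16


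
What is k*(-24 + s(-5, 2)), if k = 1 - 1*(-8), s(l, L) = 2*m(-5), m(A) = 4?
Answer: -144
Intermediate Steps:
s(l, L) = 8 (s(l, L) = 2*4 = 8)
k = 9 (k = 1 + 8 = 9)
k*(-24 + s(-5, 2)) = 9*(-24 + 8) = 9*(-16) = -144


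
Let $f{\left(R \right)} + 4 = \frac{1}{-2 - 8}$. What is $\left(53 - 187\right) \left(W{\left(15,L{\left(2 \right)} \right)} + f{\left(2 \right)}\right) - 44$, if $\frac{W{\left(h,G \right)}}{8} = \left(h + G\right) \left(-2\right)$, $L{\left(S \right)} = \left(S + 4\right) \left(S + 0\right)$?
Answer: $\frac{291967}{5} \approx 58393.0$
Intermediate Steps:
$f{\left(R \right)} = - \frac{41}{10}$ ($f{\left(R \right)} = -4 + \frac{1}{-2 - 8} = -4 + \frac{1}{-10} = -4 - \frac{1}{10} = - \frac{41}{10}$)
$L{\left(S \right)} = S \left(4 + S\right)$ ($L{\left(S \right)} = \left(4 + S\right) S = S \left(4 + S\right)$)
$W{\left(h,G \right)} = - 16 G - 16 h$ ($W{\left(h,G \right)} = 8 \left(h + G\right) \left(-2\right) = 8 \left(G + h\right) \left(-2\right) = 8 \left(- 2 G - 2 h\right) = - 16 G - 16 h$)
$\left(53 - 187\right) \left(W{\left(15,L{\left(2 \right)} \right)} + f{\left(2 \right)}\right) - 44 = \left(53 - 187\right) \left(\left(- 16 \cdot 2 \left(4 + 2\right) - 240\right) - \frac{41}{10}\right) - 44 = - 134 \left(\left(- 16 \cdot 2 \cdot 6 - 240\right) - \frac{41}{10}\right) - 44 = - 134 \left(\left(\left(-16\right) 12 - 240\right) - \frac{41}{10}\right) - 44 = - 134 \left(\left(-192 - 240\right) - \frac{41}{10}\right) - 44 = - 134 \left(-432 - \frac{41}{10}\right) - 44 = \left(-134\right) \left(- \frac{4361}{10}\right) - 44 = \frac{292187}{5} - 44 = \frac{291967}{5}$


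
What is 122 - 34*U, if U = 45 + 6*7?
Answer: -2836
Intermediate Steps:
U = 87 (U = 45 + 42 = 87)
122 - 34*U = 122 - 34*87 = 122 - 2958 = -2836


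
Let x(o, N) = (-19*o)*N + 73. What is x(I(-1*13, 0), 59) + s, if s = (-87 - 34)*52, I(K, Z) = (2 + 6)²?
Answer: -77963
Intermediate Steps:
I(K, Z) = 64 (I(K, Z) = 8² = 64)
x(o, N) = 73 - 19*N*o (x(o, N) = -19*N*o + 73 = 73 - 19*N*o)
s = -6292 (s = -121*52 = -6292)
x(I(-1*13, 0), 59) + s = (73 - 19*59*64) - 6292 = (73 - 71744) - 6292 = -71671 - 6292 = -77963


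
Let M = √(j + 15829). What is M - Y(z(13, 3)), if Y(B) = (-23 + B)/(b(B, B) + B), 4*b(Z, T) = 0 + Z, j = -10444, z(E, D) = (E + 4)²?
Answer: -1064/1445 + √5385 ≈ 72.646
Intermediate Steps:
z(E, D) = (4 + E)²
b(Z, T) = Z/4 (b(Z, T) = (0 + Z)/4 = Z/4)
M = √5385 (M = √(-10444 + 15829) = √5385 ≈ 73.383)
Y(B) = 4*(-23 + B)/(5*B) (Y(B) = (-23 + B)/(B/4 + B) = (-23 + B)/((5*B/4)) = (-23 + B)*(4/(5*B)) = 4*(-23 + B)/(5*B))
M - Y(z(13, 3)) = √5385 - 4*(-23 + (4 + 13)²)/(5*((4 + 13)²)) = √5385 - 4*(-23 + 17²)/(5*(17²)) = √5385 - 4*(-23 + 289)/(5*289) = √5385 - 4*266/(5*289) = √5385 - 1*1064/1445 = √5385 - 1064/1445 = -1064/1445 + √5385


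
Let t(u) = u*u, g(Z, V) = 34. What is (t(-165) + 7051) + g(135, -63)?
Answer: 34310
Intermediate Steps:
t(u) = u²
(t(-165) + 7051) + g(135, -63) = ((-165)² + 7051) + 34 = (27225 + 7051) + 34 = 34276 + 34 = 34310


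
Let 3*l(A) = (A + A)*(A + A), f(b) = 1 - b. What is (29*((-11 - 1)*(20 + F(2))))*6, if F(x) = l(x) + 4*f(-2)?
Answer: -77952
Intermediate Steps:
l(A) = 4*A**2/3 (l(A) = ((A + A)*(A + A))/3 = ((2*A)*(2*A))/3 = (4*A**2)/3 = 4*A**2/3)
F(x) = 12 + 4*x**2/3 (F(x) = 4*x**2/3 + 4*(1 - 1*(-2)) = 4*x**2/3 + 4*(1 + 2) = 4*x**2/3 + 4*3 = 4*x**2/3 + 12 = 12 + 4*x**2/3)
(29*((-11 - 1)*(20 + F(2))))*6 = (29*((-11 - 1)*(20 + (12 + (4/3)*2**2))))*6 = (29*(-12*(20 + (12 + (4/3)*4))))*6 = (29*(-12*(20 + (12 + 16/3))))*6 = (29*(-12*(20 + 52/3)))*6 = (29*(-12*112/3))*6 = (29*(-448))*6 = -12992*6 = -77952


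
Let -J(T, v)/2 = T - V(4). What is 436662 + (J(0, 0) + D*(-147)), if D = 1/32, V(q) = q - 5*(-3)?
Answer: 13974253/32 ≈ 4.3670e+5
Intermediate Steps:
V(q) = 15 + q (V(q) = q + 15 = 15 + q)
D = 1/32 ≈ 0.031250
J(T, v) = 38 - 2*T (J(T, v) = -2*(T - (15 + 4)) = -2*(T - 1*19) = -2*(T - 19) = -2*(-19 + T) = 38 - 2*T)
436662 + (J(0, 0) + D*(-147)) = 436662 + ((38 - 2*0) + (1/32)*(-147)) = 436662 + ((38 + 0) - 147/32) = 436662 + (38 - 147/32) = 436662 + 1069/32 = 13974253/32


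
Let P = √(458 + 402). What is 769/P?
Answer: 769*√215/430 ≈ 26.223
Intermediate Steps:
P = 2*√215 (P = √860 = 2*√215 ≈ 29.326)
769/P = 769/((2*√215)) = 769*(√215/430) = 769*√215/430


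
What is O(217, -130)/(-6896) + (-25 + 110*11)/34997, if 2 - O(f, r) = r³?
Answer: -486584223/1527464 ≈ -318.56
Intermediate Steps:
O(f, r) = 2 - r³
O(217, -130)/(-6896) + (-25 + 110*11)/34997 = (2 - 1*(-130)³)/(-6896) + (-25 + 110*11)/34997 = (2 - 1*(-2197000))*(-1/6896) + (-25 + 1210)*(1/34997) = (2 + 2197000)*(-1/6896) + 1185*(1/34997) = 2197002*(-1/6896) + 15/443 = -1098501/3448 + 15/443 = -486584223/1527464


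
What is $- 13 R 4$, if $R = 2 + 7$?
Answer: $-468$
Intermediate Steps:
$R = 9$
$- 13 R 4 = \left(-13\right) 9 \cdot 4 = \left(-117\right) 4 = -468$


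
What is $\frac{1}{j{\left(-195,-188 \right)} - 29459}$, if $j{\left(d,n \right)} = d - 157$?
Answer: $- \frac{1}{29811} \approx -3.3545 \cdot 10^{-5}$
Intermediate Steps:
$j{\left(d,n \right)} = -157 + d$
$\frac{1}{j{\left(-195,-188 \right)} - 29459} = \frac{1}{\left(-157 - 195\right) - 29459} = \frac{1}{-352 - 29459} = \frac{1}{-29811} = - \frac{1}{29811}$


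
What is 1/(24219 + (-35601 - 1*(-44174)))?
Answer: 1/32792 ≈ 3.0495e-5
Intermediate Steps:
1/(24219 + (-35601 - 1*(-44174))) = 1/(24219 + (-35601 + 44174)) = 1/(24219 + 8573) = 1/32792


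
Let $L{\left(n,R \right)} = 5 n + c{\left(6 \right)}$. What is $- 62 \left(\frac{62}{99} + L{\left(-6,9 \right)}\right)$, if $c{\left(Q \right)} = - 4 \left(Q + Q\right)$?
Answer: $\frac{474920}{99} \approx 4797.2$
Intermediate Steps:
$c{\left(Q \right)} = - 8 Q$ ($c{\left(Q \right)} = - 4 \cdot 2 Q = - 8 Q$)
$L{\left(n,R \right)} = -48 + 5 n$ ($L{\left(n,R \right)} = 5 n - 48 = -48 + 5 n$)
$- 62 \left(\frac{62}{99} + L{\left(-6,9 \right)}\right) = - 62 \left(\frac{62}{99} + \left(-48 + 5 \left(-6\right)\right)\right) = - 62 \left(62 \cdot \frac{1}{99} - 78\right) = - 62 \left(\frac{62}{99} - 78\right) = \left(-62\right) \left(- \frac{7660}{99}\right) = \frac{474920}{99}$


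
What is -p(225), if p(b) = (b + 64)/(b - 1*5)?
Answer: -289/220 ≈ -1.3136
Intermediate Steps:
p(b) = (64 + b)/(-5 + b) (p(b) = (64 + b)/(b - 5) = (64 + b)/(-5 + b))
-p(225) = -(64 + 225)/(-5 + 225) = -289/220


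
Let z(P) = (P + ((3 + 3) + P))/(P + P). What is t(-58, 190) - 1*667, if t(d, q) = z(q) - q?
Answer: -162637/190 ≈ -855.98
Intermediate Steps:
z(P) = (6 + 2*P)/(2*P) (z(P) = (P + (6 + P))/((2*P)) = (6 + 2*P)*(1/(2*P)) = (6 + 2*P)/(2*P))
t(d, q) = -q + (3 + q)/q (t(d, q) = (3 + q)/q - q = -q + (3 + q)/q)
t(-58, 190) - 1*667 = (1 - 1*190 + 3/190) - 1*667 = (1 - 190 + 3*(1/190)) - 667 = (1 - 190 + 3/190) - 667 = -35907/190 - 667 = -162637/190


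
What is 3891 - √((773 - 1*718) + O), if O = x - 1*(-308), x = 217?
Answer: 3891 - 2*√145 ≈ 3866.9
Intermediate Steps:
O = 525 (O = 217 - 1*(-308) = 217 + 308 = 525)
3891 - √((773 - 1*718) + O) = 3891 - √((773 - 1*718) + 525) = 3891 - √((773 - 718) + 525) = 3891 - √(55 + 525) = 3891 - √580 = 3891 - 2*√145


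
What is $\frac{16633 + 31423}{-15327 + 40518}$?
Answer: $\frac{48056}{25191} \approx 1.9077$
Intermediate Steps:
$\frac{16633 + 31423}{-15327 + 40518} = \frac{48056}{25191}$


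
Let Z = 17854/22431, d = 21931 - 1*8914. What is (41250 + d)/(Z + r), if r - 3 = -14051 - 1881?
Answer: -1217263077/357285545 ≈ -3.4070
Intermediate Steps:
d = 13017 (d = 21931 - 8914 = 13017)
Z = 17854/22431 (Z = 17854*(1/22431) = 17854/22431 ≈ 0.79595)
r = -15929 (r = 3 + (-14051 - 1881) = 3 - 15932 = -15929)
(41250 + d)/(Z + r) = (41250 + 13017)/(17854/22431 - 15929) = 54267/(-357285545/22431) = 54267*(-22431/357285545) = -1217263077/357285545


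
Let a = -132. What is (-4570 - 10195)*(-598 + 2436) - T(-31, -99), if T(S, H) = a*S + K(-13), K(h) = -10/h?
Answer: -352848116/13 ≈ -2.7142e+7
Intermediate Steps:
T(S, H) = 10/13 - 132*S (T(S, H) = -132*S - 10/(-13) = -132*S - 10*(-1/13) = -132*S + 10/13 = 10/13 - 132*S)
(-4570 - 10195)*(-598 + 2436) - T(-31, -99) = (-4570 - 10195)*(-598 + 2436) - (10/13 - 132*(-31)) = -14765*1838 - (10/13 + 4092) = -27138070 - 1*53206/13 = -27138070 - 53206/13 = -352848116/13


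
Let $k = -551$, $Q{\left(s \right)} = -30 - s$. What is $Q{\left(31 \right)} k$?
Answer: $33611$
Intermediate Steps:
$Q{\left(31 \right)} k = \left(-30 - 31\right) \left(-551\right) = \left(-61\right) \left(-551\right) = 33611$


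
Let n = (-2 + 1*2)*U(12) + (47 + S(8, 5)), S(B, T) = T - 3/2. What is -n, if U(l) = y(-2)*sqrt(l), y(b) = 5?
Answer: -101/2 ≈ -50.500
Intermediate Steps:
S(B, T) = -3/2 + T (S(B, T) = T - 3*1/2 = T - 3/2 = -3/2 + T)
U(l) = 5*sqrt(l)
n = 101/2 (n = (-2 + 1*2)*(5*sqrt(12)) + (47 + (-3/2 + 5)) = (-2 + 2)*(5*(2*sqrt(3))) + (47 + 7/2) = 0*(10*sqrt(3)) + 101/2 = 0 + 101/2 = 101/2 ≈ 50.500)
-n = -1*101/2 = -101/2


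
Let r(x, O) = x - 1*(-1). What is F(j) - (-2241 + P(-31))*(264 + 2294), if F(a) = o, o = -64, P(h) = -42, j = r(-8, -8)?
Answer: 5839850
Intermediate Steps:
r(x, O) = 1 + x (r(x, O) = x + 1 = 1 + x)
j = -7 (j = 1 - 8 = -7)
F(a) = -64
F(j) - (-2241 + P(-31))*(264 + 2294) = -64 - (-2241 - 42)*(264 + 2294) = -64 - (-2283)*2558 = -64 - 1*(-5839914) = -64 + 5839914 = 5839850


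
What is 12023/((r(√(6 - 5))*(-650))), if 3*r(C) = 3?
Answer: -12023/650 ≈ -18.497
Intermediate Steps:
r(C) = 1 (r(C) = (⅓)*3 = 1)
12023/((r(√(6 - 5))*(-650))) = 12023/((1*(-650))) = 12023/(-650) = 12023*(-1/650) = -12023/650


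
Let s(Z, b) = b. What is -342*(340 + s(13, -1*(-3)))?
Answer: -117306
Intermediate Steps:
-342*(340 + s(13, -1*(-3))) = -342*(340 - 1*(-3)) = -342*(340 + 3) = -342*343 = -117306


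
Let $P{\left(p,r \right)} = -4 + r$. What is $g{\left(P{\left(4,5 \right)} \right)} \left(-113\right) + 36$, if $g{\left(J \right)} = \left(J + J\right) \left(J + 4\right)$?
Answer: $-1094$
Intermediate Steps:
$g{\left(J \right)} = 2 J \left(4 + J\right)$
$g{\left(P{\left(4,5 \right)} \right)} \left(-113\right) + 36 = 2 \left(-4 + 5\right) \left(4 + \left(-4 + 5\right)\right) \left(-113\right) + 36 = 2 \cdot 1 \left(4 + 1\right) \left(-113\right) + 36 = 2 \cdot 1 \cdot 5 \left(-113\right) + 36 = 10 \left(-113\right) + 36 = -1130 + 36 = -1094$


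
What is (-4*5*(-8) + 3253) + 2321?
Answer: 5734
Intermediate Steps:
(-4*5*(-8) + 3253) + 2321 = (-20*(-8) + 3253) + 2321 = (160 + 3253) + 2321 = 3413 + 2321 = 5734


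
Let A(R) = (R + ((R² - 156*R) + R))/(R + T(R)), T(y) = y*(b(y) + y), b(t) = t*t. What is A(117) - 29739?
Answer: -410606410/13807 ≈ -29739.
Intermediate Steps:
b(t) = t²
T(y) = y*(y + y²) (T(y) = y*(y² + y) = y*(y + y²))
A(R) = (R² - 154*R)/(R + R²*(1 + R)) (A(R) = (R + ((R² - 156*R) + R))/(R + R²*(1 + R)) = (R + (R² - 155*R))/(R + R²*(1 + R)) = (R² - 154*R)/(R + R²*(1 + R)))
A(117) - 29739 = (-154 + 117)/(1 + 117*(1 + 117)) - 29739 = -37/(1 + 117*118) - 29739 = -37/(1 + 13806) - 29739 = -37/13807 - 29739 = -410606410/13807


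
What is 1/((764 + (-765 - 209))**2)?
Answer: 1/44100 ≈ 2.2676e-5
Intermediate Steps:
1/((764 + (-765 - 209))**2) = 1/((764 - 974)**2) = 1/((-210)**2) = 1/44100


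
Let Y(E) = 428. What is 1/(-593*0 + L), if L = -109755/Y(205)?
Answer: -428/109755 ≈ -0.0038996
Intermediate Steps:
L = -109755/428 ≈ -256.44
1/(-593*0 + L) = 1/(-593*0 - 109755/428) = 1/(0 - 109755/428) = 1/(-109755/428) = -428/109755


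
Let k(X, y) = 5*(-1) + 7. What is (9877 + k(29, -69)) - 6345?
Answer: 3534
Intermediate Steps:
k(X, y) = 2 (k(X, y) = -5 + 7 = 2)
(9877 + k(29, -69)) - 6345 = (9877 + 2) - 6345 = 9879 - 6345 = 3534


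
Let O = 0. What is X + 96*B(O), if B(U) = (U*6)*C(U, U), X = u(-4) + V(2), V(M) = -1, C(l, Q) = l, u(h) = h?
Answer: -5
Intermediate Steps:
X = -5 (X = -4 - 1 = -5)
B(U) = 6*U² (B(U) = (U*6)*U = (6*U)*U = 6*U²)
X + 96*B(O) = -5 + 96*(6*0²) = -5 + 96*(6*0) = -5 + 96*0 = -5 + 0 = -5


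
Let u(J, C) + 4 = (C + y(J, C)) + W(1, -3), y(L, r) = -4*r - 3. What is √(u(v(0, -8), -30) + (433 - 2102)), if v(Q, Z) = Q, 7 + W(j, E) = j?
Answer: 2*I*√398 ≈ 39.9*I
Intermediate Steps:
W(j, E) = -7 + j
y(L, r) = -3 - 4*r
u(J, C) = -13 - 3*C (u(J, C) = -4 + ((C + (-3 - 4*C)) + (-7 + 1)) = -4 + ((-3 - 3*C) - 6) = -4 + (-9 - 3*C) = -13 - 3*C)
√(u(v(0, -8), -30) + (433 - 2102)) = √((-13 - 3*(-30)) + (433 - 2102)) = √((-13 + 90) - 1669) = √(77 - 1669) = √(-1592) = 2*I*√398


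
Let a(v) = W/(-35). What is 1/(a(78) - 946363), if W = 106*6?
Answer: -35/33123341 ≈ -1.0567e-6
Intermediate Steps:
W = 636
a(v) = -636/35 (a(v) = 636/(-35) = 636*(-1/35) = -636/35)
1/(a(78) - 946363) = 1/(-636/35 - 946363) = 1/(-33123341/35) = -35/33123341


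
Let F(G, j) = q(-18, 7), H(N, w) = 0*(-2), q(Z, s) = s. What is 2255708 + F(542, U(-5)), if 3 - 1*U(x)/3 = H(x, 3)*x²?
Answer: 2255715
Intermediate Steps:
H(N, w) = 0
U(x) = 9 (U(x) = 9 - 0*x² = 9 - 3*0 = 9 + 0 = 9)
F(G, j) = 7
2255708 + F(542, U(-5)) = 2255708 + 7 = 2255715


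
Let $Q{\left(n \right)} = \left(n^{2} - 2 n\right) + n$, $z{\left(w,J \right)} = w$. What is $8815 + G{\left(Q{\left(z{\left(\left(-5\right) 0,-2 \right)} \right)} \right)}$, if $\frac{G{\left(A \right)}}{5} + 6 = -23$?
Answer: $8670$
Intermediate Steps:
$Q{\left(n \right)} = n^{2} - n$
$G{\left(A \right)} = -145$ ($G{\left(A \right)} = -30 + 5 \left(-23\right) = -30 - 115 = -145$)
$8815 + G{\left(Q{\left(z{\left(\left(-5\right) 0,-2 \right)} \right)} \right)} = 8815 - 145 = 8670$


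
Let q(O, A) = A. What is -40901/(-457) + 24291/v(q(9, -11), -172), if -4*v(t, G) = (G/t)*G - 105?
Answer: 1745699267/14047723 ≈ 124.27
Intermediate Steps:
v(t, G) = 105/4 - G**2/(4*t) (v(t, G) = -((G/t)*G - 105)/4 = -(G**2/t - 105)/4 = -(-105 + G**2/t)/4 = 105/4 - G**2/(4*t))
-40901/(-457) + 24291/v(q(9, -11), -172) = -40901/(-457) + 24291/(((1/4)*(-1*(-172)**2 + 105*(-11))/(-11))) = -40901*(-1/457) + 24291/(((1/4)*(-1/11)*(-1*29584 - 1155))) = 40901/457 + 24291/(((1/4)*(-1/11)*(-29584 - 1155))) = 40901/457 + 24291/(((1/4)*(-1/11)*(-30739))) = 40901/457 + 24291/(30739/44) = 40901/457 + 24291*(44/30739) = 40901/457 + 1068804/30739 = 1745699267/14047723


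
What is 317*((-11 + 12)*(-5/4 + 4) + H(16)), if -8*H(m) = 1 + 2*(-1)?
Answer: 7291/8 ≈ 911.38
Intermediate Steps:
H(m) = ⅛ (H(m) = -(1 + 2*(-1))/8 = -(1 - 2)/8 = -⅛*(-1) = ⅛)
317*((-11 + 12)*(-5/4 + 4) + H(16)) = 317*((-11 + 12)*(-5/4 + 4) + ⅛) = 317*(1*(-5*¼ + 4) + ⅛) = 317*(1*(-5/4 + 4) + ⅛) = 317*(1*(11/4) + ⅛) = 317*(11/4 + ⅛) = 317*(23/8) = 7291/8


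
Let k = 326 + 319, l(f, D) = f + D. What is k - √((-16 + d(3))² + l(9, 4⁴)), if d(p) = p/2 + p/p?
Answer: 645 - √1789/2 ≈ 623.85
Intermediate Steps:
d(p) = 1 + p/2 (d(p) = p*(½) + 1 = p/2 + 1 = 1 + p/2)
l(f, D) = D + f
k = 645
k - √((-16 + d(3))² + l(9, 4⁴)) = 645 - √((-16 + (1 + (½)*3))² + (4⁴ + 9)) = 645 - √((-16 + (1 + 3/2))² + (256 + 9)) = 645 - √((-16 + 5/2)² + 265) = 645 - √((-27/2)² + 265) = 645 - √(729/4 + 265) = 645 - √(1789/4) = 645 - √1789/2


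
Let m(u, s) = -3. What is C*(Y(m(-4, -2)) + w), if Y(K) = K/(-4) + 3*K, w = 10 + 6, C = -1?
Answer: -31/4 ≈ -7.7500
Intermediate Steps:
w = 16
Y(K) = 11*K/4 (Y(K) = K*(-1/4) + 3*K = -K/4 + 3*K = 11*K/4)
C*(Y(m(-4, -2)) + w) = -((11/4)*(-3) + 16) = -(-33/4 + 16) = -1*31/4 = -31/4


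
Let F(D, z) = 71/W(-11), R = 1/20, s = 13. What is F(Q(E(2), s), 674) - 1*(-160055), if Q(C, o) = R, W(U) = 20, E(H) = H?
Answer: 3201171/20 ≈ 1.6006e+5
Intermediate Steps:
R = 1/20 ≈ 0.050000
Q(C, o) = 1/20
F(D, z) = 71/20
F(Q(E(2), s), 674) - 1*(-160055) = 71/20 - 1*(-160055) = 71/20 + 160055 = 3201171/20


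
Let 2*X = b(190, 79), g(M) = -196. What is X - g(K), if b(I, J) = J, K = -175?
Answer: 471/2 ≈ 235.50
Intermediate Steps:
X = 79/2 (X = (1/2)*79 = 79/2 ≈ 39.500)
X - g(K) = 79/2 - 1*(-196) = 79/2 + 196 = 471/2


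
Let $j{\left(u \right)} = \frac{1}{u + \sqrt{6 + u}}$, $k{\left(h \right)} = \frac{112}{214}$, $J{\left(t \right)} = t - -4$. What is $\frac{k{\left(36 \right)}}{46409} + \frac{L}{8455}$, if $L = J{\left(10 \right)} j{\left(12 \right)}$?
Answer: $\frac{21283492}{125956578495} - \frac{\sqrt{2}}{25365} \approx 0.00011322$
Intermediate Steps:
$J{\left(t \right)} = 4 + t$ ($J{\left(t \right)} = t + 4 = 4 + t$)
$k{\left(h \right)} = \frac{56}{107}$ ($k{\left(h \right)} = 112 \cdot \frac{1}{214} = \frac{56}{107}$)
$L = \frac{14}{12 + 3 \sqrt{2}}$ ($L = \frac{4 + 10}{12 + \sqrt{6 + 12}} = \frac{14}{12 + \sqrt{18}} = \frac{14}{12 + 3 \sqrt{2}} \approx 0.86193$)
$\frac{k{\left(36 \right)}}{46409} + \frac{L}{8455} = \frac{56}{107 \cdot 46409} + \frac{\frac{4}{3} - \frac{\sqrt{2}}{3}}{8455} = \frac{56}{107} \cdot \frac{1}{46409} + \left(\frac{4}{3} - \frac{\sqrt{2}}{3}\right) \frac{1}{8455} = \frac{56}{4965763} + \left(\frac{4}{25365} - \frac{\sqrt{2}}{25365}\right) = \frac{21283492}{125956578495} - \frac{\sqrt{2}}{25365}$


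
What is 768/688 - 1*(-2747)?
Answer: 118169/43 ≈ 2748.1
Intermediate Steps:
768/688 - 1*(-2747) = 768*(1/688) + 2747 = 48/43 + 2747 = 118169/43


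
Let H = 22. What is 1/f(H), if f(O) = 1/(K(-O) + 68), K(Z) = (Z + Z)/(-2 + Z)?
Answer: 419/6 ≈ 69.833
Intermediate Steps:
K(Z) = 2*Z/(-2 + Z) (K(Z) = (2*Z)/(-2 + Z) = 2*Z/(-2 + Z))
f(O) = 1/(68 - 2*O/(-2 - O)) (f(O) = 1/(2*(-O)/(-2 - O) + 68) = 1/(-2*O/(-2 - O) + 68) = 1/(68 - 2*O/(-2 - O)))
1/f(H) = 1/((2 + 22)/(2*(68 + 35*22))) = 1/((1/2)*24/(68 + 770)) = 1/((1/2)*24/838) = 1/((1/2)*(1/838)*24) = 1/(6/419) = 419/6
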